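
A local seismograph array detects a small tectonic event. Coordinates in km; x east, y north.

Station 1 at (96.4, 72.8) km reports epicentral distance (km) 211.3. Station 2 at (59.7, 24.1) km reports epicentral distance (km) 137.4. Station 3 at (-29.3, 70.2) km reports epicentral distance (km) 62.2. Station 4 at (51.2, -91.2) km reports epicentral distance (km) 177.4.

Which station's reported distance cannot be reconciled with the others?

Solve using three stations at a time. Using Station 2, Station 3, Station 4 (subtract circle equations pairwise → linear system) gives (x, y) ≈ (-77.6, 30.9).
Distances from that point to each station vs reported:
  Station 1: calculated 178.9 vs reported 211.3 → residual 32.4 km
  Station 2: calculated 137.4 vs reported 137.4 → residual 0.0 km
  Station 3: calculated 62.3 vs reported 62.2 → residual 0.1 km
  Station 4: calculated 177.4 vs reported 177.4 → residual 0.0 km
Station 2, Station 3, Station 4 are mutually consistent (residuals ≈ 0); Station 1 is off by 32.4 km.

Station 1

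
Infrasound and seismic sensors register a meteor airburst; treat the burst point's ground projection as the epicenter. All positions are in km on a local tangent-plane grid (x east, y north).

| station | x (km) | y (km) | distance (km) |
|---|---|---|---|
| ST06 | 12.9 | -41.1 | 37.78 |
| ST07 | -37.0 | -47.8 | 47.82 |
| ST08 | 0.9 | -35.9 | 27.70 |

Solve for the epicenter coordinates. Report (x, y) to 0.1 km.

x ≈ -8.1 km, y ≈ -9.7 km

Circle about each station: (x − 12.9)² + (y + 41.1)² = 37.78²; (x + 37.0)² + (y + 47.8)² = 47.82²; (x − 0.9)² + (y + 35.9)² = 27.70².
Subtracting pairs of circle equations eliminates x²+y² and gives linear equations (the radical axes):
-99.8 x − 13.4 y = 938.80
-24.0 x + 10.4 y = 94.04
Solving the 2×2 system: x ≈ -8.1, y ≈ -9.7 km.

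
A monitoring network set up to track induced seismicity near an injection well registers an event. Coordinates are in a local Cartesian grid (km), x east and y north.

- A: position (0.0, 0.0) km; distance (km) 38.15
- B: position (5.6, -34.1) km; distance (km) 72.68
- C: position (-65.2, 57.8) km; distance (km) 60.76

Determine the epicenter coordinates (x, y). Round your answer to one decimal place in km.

Circle about each station: x² + y² = 38.15²; (x − 5.6)² + (y + 34.1)² = 72.68²; (x + 65.2)² + (y − 57.8)² = 60.76².
Subtracting the A equation from the B and C equations removes the quadratic terms:
11.2 x − 68.2 y = -2632.79
-130.4 x + 115.6 y = 5355.52
Solving the 2×2 system: x ≈ -8.0, y ≈ 37.3 km.
Check against A (with the unrounded x, y): √(x²+y²) = 38.14 ≈ 38.15 km. ✓

(-8.0, 37.3)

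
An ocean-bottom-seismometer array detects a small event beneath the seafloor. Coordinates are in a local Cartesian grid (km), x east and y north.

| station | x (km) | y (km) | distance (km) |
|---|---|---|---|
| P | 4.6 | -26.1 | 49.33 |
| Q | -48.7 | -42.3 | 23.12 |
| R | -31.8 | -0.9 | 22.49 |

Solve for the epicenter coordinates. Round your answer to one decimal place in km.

(-44.3, -19.6)

Circle about each station: (x − 4.6)² + (y + 26.1)² = 49.33²; (x + 48.7)² + (y + 42.3)² = 23.12²; (x + 31.8)² + (y + 0.9)² = 22.49².
Subtracting the P equation from the Q and R equations removes the quadratic terms:
-106.6 x − 32.4 y = 5357.52
-72.8 x + 50.4 y = 2237.33
Solving the 2×2 system: x ≈ -44.3, y ≈ -19.6 km.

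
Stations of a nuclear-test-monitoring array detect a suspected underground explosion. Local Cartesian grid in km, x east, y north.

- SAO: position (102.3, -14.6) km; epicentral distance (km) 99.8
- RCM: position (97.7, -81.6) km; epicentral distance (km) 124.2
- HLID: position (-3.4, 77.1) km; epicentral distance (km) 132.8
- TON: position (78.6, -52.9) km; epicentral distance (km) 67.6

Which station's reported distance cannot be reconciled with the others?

Solve using three stations at a time. Using SAO, HLID, TON (subtract circle equations pairwise → linear system) gives (x, y) ≈ (11.0, -54.9).
Distances from that point to each station vs reported:
  SAO: calculated 99.8 vs reported 99.8 → residual 0.0 km
  RCM: calculated 90.7 vs reported 124.2 → residual 33.5 km
  HLID: calculated 132.8 vs reported 132.8 → residual 0.0 km
  TON: calculated 67.6 vs reported 67.6 → residual 0.0 km
SAO, HLID, TON are mutually consistent (residuals ≈ 0); RCM is off by 33.5 km.

RCM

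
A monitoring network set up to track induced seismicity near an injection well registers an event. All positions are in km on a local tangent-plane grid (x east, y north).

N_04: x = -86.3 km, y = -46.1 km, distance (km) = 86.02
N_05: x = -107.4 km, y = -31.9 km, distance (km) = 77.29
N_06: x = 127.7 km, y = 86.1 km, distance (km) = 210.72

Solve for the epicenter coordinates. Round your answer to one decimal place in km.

Circle about each station: (x + 86.3)² + (y + 46.1)² = 86.02²; (x + 107.4)² + (y + 31.9)² = 77.29²; (x − 127.7)² + (y − 86.1)² = 210.72².
Subtracting the N_04 equation from the N_05 and N_06 equations removes the quadratic terms:
-42.2 x + 28.4 y = 4405.17
428.0 x + 264.4 y = -22855.88
Solving the 2×2 system: x ≈ -77.8, y ≈ 39.5 km.

-77.8 km east, 39.5 km north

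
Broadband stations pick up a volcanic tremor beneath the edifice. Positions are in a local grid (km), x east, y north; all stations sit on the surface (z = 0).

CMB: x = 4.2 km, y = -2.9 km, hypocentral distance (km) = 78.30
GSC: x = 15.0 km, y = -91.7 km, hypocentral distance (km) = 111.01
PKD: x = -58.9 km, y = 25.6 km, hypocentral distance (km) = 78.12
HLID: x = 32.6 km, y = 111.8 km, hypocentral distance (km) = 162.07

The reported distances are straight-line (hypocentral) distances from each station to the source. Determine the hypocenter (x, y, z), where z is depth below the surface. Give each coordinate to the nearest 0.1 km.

x ≈ -41.1 km, y ≈ -18.6 km, depth ≈ 61.9 km

Each station gives a sphere (x−x_i)² + (y−y_i)² + z² = d_i² (stations at z=0).
Subtracting the CMB sphere from GSC and PKD: z² cancels, leaving linear equations in x and y:
21.6 x − 177.6 y = 2415.51
-126.2 x + 57.0 y = 4126.68
Solving: x ≈ -41.100, y ≈ -18.600 km (keep extra digits for the depth step; rounded: -41.1, -18.6).
Then from the CMB sphere: z² = 78.30² − (x − 4.2)² − (y + 2.9)² with x = -41.100, y = -18.600, so z ≈ 61.906 ≈ 61.9 km.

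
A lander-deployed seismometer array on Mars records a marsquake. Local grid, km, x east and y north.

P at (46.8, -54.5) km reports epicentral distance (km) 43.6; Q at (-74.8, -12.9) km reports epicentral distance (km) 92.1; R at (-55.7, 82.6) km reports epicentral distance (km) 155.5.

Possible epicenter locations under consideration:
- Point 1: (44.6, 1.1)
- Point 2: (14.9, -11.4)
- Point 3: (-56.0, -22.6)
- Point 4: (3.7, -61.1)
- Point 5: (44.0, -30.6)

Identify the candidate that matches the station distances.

Point 4

For each candidate, compare |candidate − station| to the reported distance:
Point 1: residuals P 12.0, Q 28.1, R 26.3 → max 28.1 km
Point 2: residuals P 10.0, Q 2.4, R 37.9 → max 37.9 km
Point 3: residuals P 64.0, Q 70.9, R 50.3 → max 70.9 km
Point 4: residuals P 0.0, Q 0.0, R 0.0 → max 0.0 km
Point 5: residuals P 19.5, Q 28.0, R 4.7 → max 28.0 km
Only Point 4 has all residuals ≈ 0.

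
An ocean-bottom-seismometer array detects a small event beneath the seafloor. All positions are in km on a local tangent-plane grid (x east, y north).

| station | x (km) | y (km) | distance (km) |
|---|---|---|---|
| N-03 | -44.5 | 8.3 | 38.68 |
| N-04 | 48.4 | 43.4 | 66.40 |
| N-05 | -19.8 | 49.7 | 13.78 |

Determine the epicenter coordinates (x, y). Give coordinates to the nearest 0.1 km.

(-17.6, 36.1)

Circle about each station: (x + 44.5)² + (y − 8.3)² = 38.68²; (x − 48.4)² + (y − 43.4)² = 66.40²; (x + 19.8)² + (y − 49.7)² = 13.78².
Subtracting pairs of circle equations eliminates x²+y² and gives linear equations (the radical axes):
185.8 x + 70.2 y = -735.84
49.4 x + 82.8 y = 2119.24
Solving the 2×2 system: x ≈ -17.6, y ≈ 36.1 km.
Check against N-03 (with the unrounded x, y): √((x + 44.5)²+(y − 8.3)²) = 38.68 ≈ 38.68 km. ✓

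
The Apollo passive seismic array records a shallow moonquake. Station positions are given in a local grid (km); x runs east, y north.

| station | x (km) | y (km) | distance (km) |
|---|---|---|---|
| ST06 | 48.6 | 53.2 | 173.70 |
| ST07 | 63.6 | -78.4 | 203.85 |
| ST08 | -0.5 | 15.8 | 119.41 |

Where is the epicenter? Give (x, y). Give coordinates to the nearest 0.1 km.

-119.8 km east, 10.6 km north

Circle about each station: (x − 48.6)² + (y − 53.2)² = 173.70²; (x − 63.6)² + (y + 78.4)² = 203.85²; (x + 0.5)² + (y − 15.8)² = 119.41².
Subtracting the ST06 equation from the ST07 and ST08 equations removes the quadratic terms:
30.0 x − 263.2 y = -6383.81
-98.2 x − 74.8 y = 10970.63
Solving the 2×2 system: x ≈ -119.8, y ≈ 10.6 km.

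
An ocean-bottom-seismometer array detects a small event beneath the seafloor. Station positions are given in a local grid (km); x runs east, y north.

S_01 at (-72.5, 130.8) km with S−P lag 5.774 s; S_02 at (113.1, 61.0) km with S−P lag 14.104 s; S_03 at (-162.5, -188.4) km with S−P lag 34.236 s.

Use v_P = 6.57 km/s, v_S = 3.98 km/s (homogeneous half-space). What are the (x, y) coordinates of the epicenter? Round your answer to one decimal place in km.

Distance from S−P lag: d = Δt · v_P v_S / (v_P − v_S) = Δt · (6.57·3.98)/(6.57−3.98) ≈ 10.0960·Δt.
So d_S_01 = 58.29, d_S_02 = 142.39, d_S_03 = 345.65 km.
Circle about each station: (x + 72.5)² + (y − 130.8)² = 58.29²; (x − 113.1)² + (y − 61.0)² = 142.39²; (x + 162.5)² + (y + 188.4)² = 345.65².
Subtracting pairs of circle equations eliminates x²+y² and gives linear equations (the radical axes):
371.2 x − 139.6 y = -22729.47
-180.0 x − 638.4 y = -76540.28
Solving the 2×2 system: x ≈ -14.6, y ≈ 124.0 km.
Check against S_01 (with the unrounded x, y): √((x + 72.5)²+(y − 130.8)²) = 58.30 ≈ 58.29 km. ✓

-14.6 km east, 124.0 km north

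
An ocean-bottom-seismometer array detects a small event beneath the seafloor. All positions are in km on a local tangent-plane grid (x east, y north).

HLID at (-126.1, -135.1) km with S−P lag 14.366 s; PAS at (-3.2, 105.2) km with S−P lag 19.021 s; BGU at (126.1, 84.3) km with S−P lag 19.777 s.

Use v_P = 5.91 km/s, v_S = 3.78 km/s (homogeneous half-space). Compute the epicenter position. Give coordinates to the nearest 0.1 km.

(18.6, -93.1)

Distance from S−P lag: d = Δt · v_P v_S / (v_P − v_S) = Δt · (5.91·3.78)/(5.91−3.78) ≈ 10.4882·Δt.
So d_HLID = 150.67, d_PAS = 199.50, d_BGU = 207.42 km.
Circle about each station: (x + 126.1)² + (y + 135.1)² = 150.67²; (x + 3.2)² + (y − 105.2)² = 199.50²; (x − 126.1)² + (y − 84.3)² = 207.42².
Subtracting the HLID equation from the PAS and BGU equations removes the quadratic terms:
245.8 x + 480.6 y = -40174.74
504.4 x + 438.8 y = -31467.13
Solving the 2×2 system: x ≈ 18.6, y ≈ -93.1 km.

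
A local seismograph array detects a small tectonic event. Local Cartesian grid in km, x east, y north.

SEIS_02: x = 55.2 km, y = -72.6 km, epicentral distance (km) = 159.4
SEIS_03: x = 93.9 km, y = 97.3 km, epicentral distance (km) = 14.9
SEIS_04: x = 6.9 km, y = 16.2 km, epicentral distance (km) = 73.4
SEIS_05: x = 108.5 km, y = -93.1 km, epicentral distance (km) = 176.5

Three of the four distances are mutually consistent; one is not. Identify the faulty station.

Solve using three stations at a time. Using SEIS_02, SEIS_03, SEIS_05 (subtract circle equations pairwise → linear system) gives (x, y) ≈ (91.6, 82.6).
Distances from that point to each station vs reported:
  SEIS_02: calculated 159.4 vs reported 159.4 → residual 0.0 km
  SEIS_03: calculated 14.9 vs reported 14.9 → residual 0.0 km
  SEIS_04: calculated 107.6 vs reported 73.4 → residual 34.2 km
  SEIS_05: calculated 176.5 vs reported 176.5 → residual 0.0 km
SEIS_02, SEIS_03, SEIS_05 are mutually consistent (residuals ≈ 0); SEIS_04 is off by 34.2 km.

SEIS_04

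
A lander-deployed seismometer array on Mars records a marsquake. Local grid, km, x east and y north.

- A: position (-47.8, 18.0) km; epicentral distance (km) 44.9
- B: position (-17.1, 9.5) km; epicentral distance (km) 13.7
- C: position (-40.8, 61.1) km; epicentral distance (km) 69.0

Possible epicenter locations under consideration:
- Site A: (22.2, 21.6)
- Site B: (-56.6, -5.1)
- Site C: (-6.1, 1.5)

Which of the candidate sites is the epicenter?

For each candidate, compare |candidate − station| to the reported distance:
Site A: residuals A 25.2, B 27.4, C 5.4 → max 27.4 km
Site B: residuals A 20.2, B 28.4, C 0.9 → max 28.4 km
Site C: residuals A 0.1, B 0.1, C 0.0 → max 0.1 km
Only Site C has all residuals ≈ 0.

Site C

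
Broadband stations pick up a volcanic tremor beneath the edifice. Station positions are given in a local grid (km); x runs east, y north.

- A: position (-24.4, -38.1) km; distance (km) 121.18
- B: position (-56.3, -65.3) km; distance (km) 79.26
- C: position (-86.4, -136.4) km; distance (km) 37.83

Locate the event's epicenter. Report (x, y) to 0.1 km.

Circle about each station: (x + 24.4)² + (y + 38.1)² = 121.18²; (x + 56.3)² + (y + 65.3)² = 79.26²; (x + 86.4)² + (y + 136.4)² = 37.83².
Subtracting pairs of circle equations eliminates x²+y² and gives linear equations (the radical axes):
-63.8 x − 54.4 y = 13789.25
-124.0 x − 196.6 y = 37276.43
Solving the 2×2 system: x ≈ -117.8, y ≈ -115.3 km.

(-117.8, -115.3)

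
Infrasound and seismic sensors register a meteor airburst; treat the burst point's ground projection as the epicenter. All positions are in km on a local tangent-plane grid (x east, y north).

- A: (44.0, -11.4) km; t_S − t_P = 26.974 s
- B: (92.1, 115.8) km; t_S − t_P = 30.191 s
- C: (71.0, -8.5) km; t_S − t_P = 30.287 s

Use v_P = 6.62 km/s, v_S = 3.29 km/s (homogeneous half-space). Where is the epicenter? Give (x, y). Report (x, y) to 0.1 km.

-103.1 km east, 86.0 km north

Distance from S−P lag: d = Δt · v_P v_S / (v_P − v_S) = Δt · (6.62·3.29)/(6.62−3.29) ≈ 6.5405·Δt.
So d_A = 176.42, d_B = 197.46, d_C = 198.09 km.
Circle about each station: (x − 44.0)² + (y + 11.4)² = 176.42²; (x − 92.1)² + (y − 115.8)² = 197.46²; (x − 71.0)² + (y + 8.5)² = 198.09².
Subtracting pairs of circle equations eliminates x²+y² and gives linear equations (the radical axes):
96.2 x + 254.4 y = 11959.65
54.0 x + 5.8 y = -5068.34
Solving the 2×2 system: x ≈ -103.1, y ≈ 86.0 km.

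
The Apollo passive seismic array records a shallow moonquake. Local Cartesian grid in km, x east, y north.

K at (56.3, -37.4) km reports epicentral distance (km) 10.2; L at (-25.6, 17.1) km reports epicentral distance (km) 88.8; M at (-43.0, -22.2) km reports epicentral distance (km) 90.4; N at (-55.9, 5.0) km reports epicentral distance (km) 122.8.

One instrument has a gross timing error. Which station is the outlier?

Solve using three stations at a time. Using K, L, M (subtract circle equations pairwise → linear system) gives (x, y) ≈ (46.5, -34.7).
Distances from that point to each station vs reported:
  K: calculated 10.1 vs reported 10.2 → residual 0.1 km
  L: calculated 88.8 vs reported 88.8 → residual 0.0 km
  M: calculated 90.4 vs reported 90.4 → residual 0.0 km
  N: calculated 109.8 vs reported 122.8 → residual 13.0 km
K, L, M are mutually consistent (residuals ≈ 0); N is off by 13.0 km.

N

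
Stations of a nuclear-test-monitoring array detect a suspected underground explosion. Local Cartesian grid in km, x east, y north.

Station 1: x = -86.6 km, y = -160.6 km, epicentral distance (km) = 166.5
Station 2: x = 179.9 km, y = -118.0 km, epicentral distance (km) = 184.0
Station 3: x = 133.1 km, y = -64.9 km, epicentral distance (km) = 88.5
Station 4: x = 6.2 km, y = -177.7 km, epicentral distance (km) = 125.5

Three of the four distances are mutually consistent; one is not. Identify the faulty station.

Station 2

Solve using three stations at a time. Using Station 1, Station 3, Station 4 (subtract circle equations pairwise → linear system) gives (x, y) ≈ (44.8, -58.2).
Distances from that point to each station vs reported:
  Station 1: calculated 166.6 vs reported 166.5 → residual 0.1 km
  Station 2: calculated 147.8 vs reported 184.0 → residual 36.2 km
  Station 3: calculated 88.6 vs reported 88.5 → residual 0.1 km
  Station 4: calculated 125.6 vs reported 125.5 → residual 0.1 km
Station 1, Station 3, Station 4 are mutually consistent (residuals ≈ 0); Station 2 is off by 36.2 km.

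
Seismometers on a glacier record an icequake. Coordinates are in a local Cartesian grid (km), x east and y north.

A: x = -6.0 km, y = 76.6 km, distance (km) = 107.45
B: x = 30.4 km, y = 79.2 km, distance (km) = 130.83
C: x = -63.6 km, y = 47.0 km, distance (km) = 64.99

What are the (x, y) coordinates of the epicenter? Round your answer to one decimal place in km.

(-57.5, -17.7)

Circle about each station: (x + 6.0)² + (y − 76.6)² = 107.45²; (x − 30.4)² + (y − 79.2)² = 130.83²; (x + 63.6)² + (y − 47.0)² = 64.99².
Subtracting the A equation from the B and C equations removes the quadratic terms:
72.8 x + 5.2 y = -4277.75
-115.2 x − 59.2 y = 7672.20
Solving the 2×2 system: x ≈ -57.5, y ≈ -17.7 km.
Check against A (with the unrounded x, y): √((x + 6.0)²+(y − 76.6)²) = 107.46 ≈ 107.45 km. ✓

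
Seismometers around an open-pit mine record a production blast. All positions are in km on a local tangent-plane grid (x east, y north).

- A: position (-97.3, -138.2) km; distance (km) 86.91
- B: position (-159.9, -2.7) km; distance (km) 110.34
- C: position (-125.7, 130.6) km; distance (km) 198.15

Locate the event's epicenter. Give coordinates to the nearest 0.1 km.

Circle about each station: (x + 97.3)² + (y + 138.2)² = 86.91²; (x + 159.9)² + (y + 2.7)² = 110.34²; (x + 125.7)² + (y − 130.6)² = 198.15².
Subtracting the A equation from the B and C equations removes the quadratic terms:
-125.2 x + 271.0 y = -7612.80
-56.8 x + 537.6 y = -27419.75
Solving the 2×2 system: x ≈ -64.3, y ≈ -57.8 km.
Check against A (with the unrounded x, y): √((x + 97.3)²+(y + 138.2)²) = 86.91 ≈ 86.91 km. ✓

-64.3 km east, -57.8 km north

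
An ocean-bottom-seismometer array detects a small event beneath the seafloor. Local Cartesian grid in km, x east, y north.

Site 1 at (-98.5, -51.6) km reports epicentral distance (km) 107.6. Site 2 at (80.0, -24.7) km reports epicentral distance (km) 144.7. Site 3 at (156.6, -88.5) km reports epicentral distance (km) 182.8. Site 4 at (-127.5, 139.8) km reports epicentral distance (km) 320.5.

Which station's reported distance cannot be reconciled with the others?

Solve using three stations at a time. Using Site 1, Site 2, Site 3 (subtract circle equations pairwise → linear system) gives (x, y) ≈ (-22.0, -127.3).
Distances from that point to each station vs reported:
  Site 1: calculated 107.6 vs reported 107.6 → residual 0.0 km
  Site 2: calculated 144.7 vs reported 144.7 → residual 0.0 km
  Site 3: calculated 182.8 vs reported 182.8 → residual 0.0 km
  Site 4: calculated 287.2 vs reported 320.5 → residual 33.3 km
Site 1, Site 2, Site 3 are mutually consistent (residuals ≈ 0); Site 4 is off by 33.3 km.

Site 4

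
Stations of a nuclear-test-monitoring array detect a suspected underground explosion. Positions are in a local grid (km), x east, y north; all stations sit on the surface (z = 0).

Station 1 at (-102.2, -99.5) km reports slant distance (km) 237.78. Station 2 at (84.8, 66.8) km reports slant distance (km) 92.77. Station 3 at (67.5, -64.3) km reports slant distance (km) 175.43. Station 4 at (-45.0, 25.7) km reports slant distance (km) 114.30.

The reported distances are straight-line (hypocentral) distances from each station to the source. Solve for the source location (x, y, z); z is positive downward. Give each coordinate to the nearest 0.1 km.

x ≈ 22.3 km, y ≈ 92.9 km, depth ≈ 63.4 km

Each station gives a sphere (x−x_i)² + (y−y_i)² + z² = d_i² (stations at z=0).
Subtracting the Station 1 sphere from Station 2 and Station 3: z² cancels, leaving linear equations in x and y:
374.0 x + 332.6 y = 39241.25
339.4 x + 70.4 y = 14109.29
Solving: x ≈ 22.300, y ≈ 92.908 km (keep extra digits for the depth step; rounded: 22.3, 92.9).
Then from the Station 1 sphere: z² = 237.78² − (x + 102.2)² − (y + 99.5)² with x = 22.300, y = 92.908, so z ≈ 63.390 ≈ 63.4 km.
Check against Station 4 (with the unrounded solution): distance 114.30 ≈ 114.30 km. ✓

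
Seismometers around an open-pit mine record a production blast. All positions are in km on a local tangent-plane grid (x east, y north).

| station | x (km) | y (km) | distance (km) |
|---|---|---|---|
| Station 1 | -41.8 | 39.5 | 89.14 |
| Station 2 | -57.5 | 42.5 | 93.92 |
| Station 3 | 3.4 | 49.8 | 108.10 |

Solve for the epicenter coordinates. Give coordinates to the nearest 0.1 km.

Circle about each station: (x + 41.8)² + (y − 39.5)² = 89.14²; (x + 57.5)² + (y − 42.5)² = 93.92²; (x − 3.4)² + (y − 49.8)² = 108.10².
Subtracting the Station 1 equation from the Station 2 and Station 3 equations removes the quadratic terms:
-31.4 x + 6.0 y = 929.98
90.4 x + 20.6 y = -4555.56
Solving the 2×2 system: x ≈ -39.1, y ≈ -49.6 km.

-39.1 km east, -49.6 km north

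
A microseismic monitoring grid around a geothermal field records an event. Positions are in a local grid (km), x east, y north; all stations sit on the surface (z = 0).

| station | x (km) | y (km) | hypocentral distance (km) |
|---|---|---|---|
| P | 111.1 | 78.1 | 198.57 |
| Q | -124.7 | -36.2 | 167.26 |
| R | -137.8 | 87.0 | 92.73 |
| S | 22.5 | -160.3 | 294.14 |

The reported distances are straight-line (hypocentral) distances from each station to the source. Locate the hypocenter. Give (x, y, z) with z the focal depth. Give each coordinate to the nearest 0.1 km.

(-74.3, 110.1, 63.5)

Each station gives a sphere (x−x_i)² + (y−y_i)² + z² = d_i² (stations at z=0).
Subtracting the P sphere from Q and R: z² cancels, leaving linear equations in x and y:
-471.6 x − 228.6 y = 9871.85
-497.8 x + 17.8 y = 38946.21
Solving: x ≈ -74.300, y ≈ 110.096 km (keep extra digits for the depth step; rounded: -74.3, 110.1).
Then from the P sphere: z² = 198.57² − (x − 111.1)² − (y − 78.1)² with x = -74.300, y = 110.096, so z ≈ 63.507 ≈ 63.5 km.
Check against S (with the unrounded solution): distance 294.14 ≈ 294.14 km. ✓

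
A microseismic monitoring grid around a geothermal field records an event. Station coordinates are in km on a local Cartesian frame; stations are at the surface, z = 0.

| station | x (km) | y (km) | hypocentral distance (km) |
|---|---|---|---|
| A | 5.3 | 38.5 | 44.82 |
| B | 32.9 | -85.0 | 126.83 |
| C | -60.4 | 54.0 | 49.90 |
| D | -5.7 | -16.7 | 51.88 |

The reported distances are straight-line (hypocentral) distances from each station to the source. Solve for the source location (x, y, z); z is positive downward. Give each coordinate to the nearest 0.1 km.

Each station gives a sphere (x−x_i)² + (y−y_i)² + z² = d_i² (stations at z=0).
Subtracting the A sphere from B and C: z² cancels, leaving linear equations in x and y:
55.2 x − 247.0 y = -7279.95
-131.4 x + 31.0 y = 4572.64
Solving: x ≈ -29.396, y ≈ 22.904 km (keep extra digits for the depth step; rounded: -29.4, 22.9).
Then from the A sphere: z² = 44.82² − (x − 5.3)² − (y − 38.5)² with x = -29.396, y = 22.904, so z ≈ 23.702 ≈ 23.7 km.
Check against D (with the unrounded solution): distance 51.88 ≈ 51.88 km. ✓

(-29.4, 22.9, 23.7)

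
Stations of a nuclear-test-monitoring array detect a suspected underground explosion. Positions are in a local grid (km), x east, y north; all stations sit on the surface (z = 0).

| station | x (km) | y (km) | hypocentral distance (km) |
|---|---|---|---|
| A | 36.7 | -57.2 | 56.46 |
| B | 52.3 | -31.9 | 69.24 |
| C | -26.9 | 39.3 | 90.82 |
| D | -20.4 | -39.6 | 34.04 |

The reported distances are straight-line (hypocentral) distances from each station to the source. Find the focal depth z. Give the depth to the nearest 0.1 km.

depth ≈ 31.5 km

Each station gives a sphere (x−x_i)² + (y−y_i)² + z² = d_i² (stations at z=0).
Subtracting the A sphere from B and C: z² cancels, leaving linear equations in x and y:
31.2 x + 50.6 y = -2472.28
-127.2 x + 193.0 y = -7411.17
Solving: x ≈ -8.199, y ≈ -43.804 km (keep extra digits for the depth step; rounded: -8.2, -43.8).
Then from the A sphere: z² = 56.46² − (x − 36.7)² − (y + 57.2)² with x = -8.199, y = -43.804, so z ≈ 31.502 ≈ 31.5 km.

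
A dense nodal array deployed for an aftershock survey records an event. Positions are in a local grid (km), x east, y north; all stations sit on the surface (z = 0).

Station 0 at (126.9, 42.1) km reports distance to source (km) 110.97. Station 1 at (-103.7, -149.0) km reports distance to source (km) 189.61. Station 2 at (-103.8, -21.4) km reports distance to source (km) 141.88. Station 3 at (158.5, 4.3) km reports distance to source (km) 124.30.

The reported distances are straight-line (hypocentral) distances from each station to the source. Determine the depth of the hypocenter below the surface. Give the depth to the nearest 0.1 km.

Each station gives a sphere (x−x_i)² + (y−y_i)² + z² = d_i² (stations at z=0).
Subtracting the Station 0 sphere from Station 1 and Station 2: z² cancels, leaving linear equations in x and y:
-461.2 x − 382.2 y = -8558.94
-461.4 x − 127.0 y = -14459.21
Solving: x ≈ 37.693, y ≈ -23.091 km (keep extra digits for the depth step; rounded: 37.7, -23.1).
Then from the Station 0 sphere: z² = 110.97² − (x − 126.9)² − (y − 42.1)² with x = 37.693, y = -23.091, so z ≈ 10.324 ≈ 10.3 km.
Check against Station 3 (with the unrounded solution): distance 124.30 ≈ 124.30 km. ✓

z ≈ 10.3 km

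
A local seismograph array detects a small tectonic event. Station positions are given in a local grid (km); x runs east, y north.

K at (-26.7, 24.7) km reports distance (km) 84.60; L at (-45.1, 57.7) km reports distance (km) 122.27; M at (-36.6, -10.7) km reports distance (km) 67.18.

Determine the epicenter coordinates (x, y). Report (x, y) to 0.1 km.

(21.1, -45.1)

Circle about each station: (x + 26.7)² + (y − 24.7)² = 84.60²; (x + 45.1)² + (y − 57.7)² = 122.27²; (x + 36.6)² + (y + 10.7)² = 67.18².
Subtracting the K equation from the L and M equations removes the quadratic terms:
-36.8 x + 66.0 y = -3752.47
-19.8 x − 70.8 y = 2775.08
Solving the 2×2 system: x ≈ 21.1, y ≈ -45.1 km.
Check against K (with the unrounded x, y): √((x + 26.7)²+(y − 24.7)²) = 84.59 ≈ 84.60 km. ✓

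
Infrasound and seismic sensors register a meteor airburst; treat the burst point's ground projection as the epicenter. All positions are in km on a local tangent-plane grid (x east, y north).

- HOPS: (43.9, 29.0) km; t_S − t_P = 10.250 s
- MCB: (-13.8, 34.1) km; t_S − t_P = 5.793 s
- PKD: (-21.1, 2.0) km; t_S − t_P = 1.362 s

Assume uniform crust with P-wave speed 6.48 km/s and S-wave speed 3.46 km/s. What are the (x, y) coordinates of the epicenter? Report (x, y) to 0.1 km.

-22.6 km east, -8.0 km north

Distance from S−P lag: d = Δt · v_P v_S / (v_P − v_S) = Δt · (6.48·3.46)/(6.48−3.46) ≈ 7.4241·Δt.
So d_HOPS = 76.10, d_MCB = 43.01, d_PKD = 10.11 km.
Circle about each station: (x − 43.9)² + (y − 29.0)² = 76.10²; (x + 13.8)² + (y − 34.1)² = 43.01²; (x + 21.1)² + (y − 2.0)² = 10.11².
Subtracting the HOPS equation from the MCB and PKD equations removes the quadratic terms:
-115.4 x + 10.2 y = 2526.39
-130.0 x − 54.0 y = 3370.00
Solving the 2×2 system: x ≈ -22.6, y ≈ -8.0 km.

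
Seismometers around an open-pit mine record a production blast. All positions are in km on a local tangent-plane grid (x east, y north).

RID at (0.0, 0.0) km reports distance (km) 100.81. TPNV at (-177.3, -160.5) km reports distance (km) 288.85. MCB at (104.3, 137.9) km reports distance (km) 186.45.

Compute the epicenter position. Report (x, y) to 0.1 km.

x ≈ 88.7 km, y ≈ -47.9 km

Circle about each station: x² + y² = 100.81²; (x + 177.3)² + (y + 160.5)² = 288.85²; (x − 104.3)² + (y − 137.9)² = 186.45².
Subtracting pairs of circle equations eliminates x²+y² and gives linear equations (the radical axes):
-354.6 x − 321.0 y = -16076.13
208.6 x + 275.8 y = 5293.95
Solving the 2×2 system: x ≈ 88.7, y ≈ -47.9 km.
Check against RID (with the unrounded x, y): √(x²+y²) = 100.77 ≈ 100.81 km. ✓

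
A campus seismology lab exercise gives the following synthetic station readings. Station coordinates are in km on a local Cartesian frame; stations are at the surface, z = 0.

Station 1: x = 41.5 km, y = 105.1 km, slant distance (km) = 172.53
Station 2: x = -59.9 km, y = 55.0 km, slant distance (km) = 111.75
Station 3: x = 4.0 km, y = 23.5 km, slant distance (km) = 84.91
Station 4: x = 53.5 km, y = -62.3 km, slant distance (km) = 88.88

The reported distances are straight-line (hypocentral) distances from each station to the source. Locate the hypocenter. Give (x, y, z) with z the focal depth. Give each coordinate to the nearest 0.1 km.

Each station gives a sphere (x−x_i)² + (y−y_i)² + z² = d_i² (stations at z=0).
Subtracting the Station 1 sphere from Station 2 and Station 3: z² cancels, leaving linear equations in x and y:
-202.8 x − 100.2 y = 11123.29
-75.0 x − 163.2 y = 10356.88
Solving: x ≈ -30.395, y ≈ -49.493 km (keep extra digits for the depth step; rounded: -30.4, -49.5).
Then from the Station 1 sphere: z² = 172.53² − (x − 41.5)² − (y − 105.1)² with x = -30.395, y = -49.493, so z ≈ 26.433 ≈ 26.4 km.

(-30.4, -49.5, 26.4)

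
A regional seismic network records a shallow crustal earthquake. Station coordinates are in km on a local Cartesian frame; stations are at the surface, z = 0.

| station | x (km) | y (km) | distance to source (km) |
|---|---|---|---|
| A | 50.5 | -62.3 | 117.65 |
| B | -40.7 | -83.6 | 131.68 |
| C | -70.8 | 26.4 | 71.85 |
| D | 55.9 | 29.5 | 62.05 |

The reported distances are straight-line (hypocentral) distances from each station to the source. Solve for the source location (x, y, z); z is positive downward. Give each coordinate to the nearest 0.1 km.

(-2.6, 41.3, 17.0)

Each station gives a sphere (x−x_i)² + (y−y_i)² + z² = d_i² (stations at z=0).
Subtracting the A sphere from B and C: z² cancels, leaving linear equations in x and y:
-182.4 x − 42.6 y = -1284.19
-242.6 x + 177.4 y = 7957.16
Solving: x ≈ -2.604, y ≈ 41.294 km (keep extra digits for the depth step; rounded: -2.6, 41.3).
Then from the A sphere: z² = 117.65² − (x − 50.5)² − (y + 62.3)² with x = -2.604, y = 41.294, so z ≈ 17.023 ≈ 17.0 km.
Check against D (with the unrounded solution): distance 62.06 ≈ 62.05 km. ✓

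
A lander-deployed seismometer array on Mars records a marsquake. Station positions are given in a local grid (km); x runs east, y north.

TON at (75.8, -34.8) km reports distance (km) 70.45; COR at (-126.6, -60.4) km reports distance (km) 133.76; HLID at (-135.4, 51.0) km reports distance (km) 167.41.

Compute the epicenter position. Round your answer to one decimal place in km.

(5.5, -39.4)

Circle about each station: (x − 75.8)² + (y + 34.8)² = 70.45²; (x + 126.6)² + (y + 60.4)² = 133.76²; (x + 135.4)² + (y − 51.0)² = 167.41².
Subtracting pairs of circle equations eliminates x²+y² and gives linear equations (the radical axes):
-404.8 x − 51.2 y = -209.50
-422.4 x + 171.6 y = -9085.43
Solving the 2×2 system: x ≈ 5.5, y ≈ -39.4 km.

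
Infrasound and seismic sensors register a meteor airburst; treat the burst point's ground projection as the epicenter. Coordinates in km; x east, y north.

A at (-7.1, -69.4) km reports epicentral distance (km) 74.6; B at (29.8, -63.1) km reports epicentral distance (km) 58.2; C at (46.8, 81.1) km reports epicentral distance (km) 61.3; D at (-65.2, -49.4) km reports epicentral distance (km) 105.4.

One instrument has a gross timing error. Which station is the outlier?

Solve using three stations at a time. Using A, B, D (subtract circle equations pairwise → linear system) gives (x, y) ≈ (30.4, -4.8).
Distances from that point to each station vs reported:
  A: calculated 74.7 vs reported 74.6 → residual 0.1 km
  B: calculated 58.3 vs reported 58.2 → residual 0.1 km
  C: calculated 87.4 vs reported 61.3 → residual 26.1 km
  D: calculated 105.5 vs reported 105.4 → residual 0.1 km
A, B, D are mutually consistent (residuals ≈ 0); C is off by 26.1 km.

C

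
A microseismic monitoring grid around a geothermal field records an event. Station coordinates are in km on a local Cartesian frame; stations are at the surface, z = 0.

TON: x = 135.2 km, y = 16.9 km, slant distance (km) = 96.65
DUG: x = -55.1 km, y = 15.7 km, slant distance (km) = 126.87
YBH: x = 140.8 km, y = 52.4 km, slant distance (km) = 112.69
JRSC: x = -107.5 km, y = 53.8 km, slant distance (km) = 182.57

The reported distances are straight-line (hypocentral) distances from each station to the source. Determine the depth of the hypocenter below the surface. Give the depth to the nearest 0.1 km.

55.5 km

Each station gives a sphere (x−x_i)² + (y−y_i)² + z² = d_i² (stations at z=0).
Subtracting the TON sphere from DUG and YBH: z² cancels, leaving linear equations in x and y:
-380.6 x − 2.4 y = -22036.92
11.2 x + 71.0 y = 647.94
Solving: x ≈ 57.901, y ≈ -0.008 km (keep extra digits for the depth step; rounded: 57.9, -0.0).
Then from the TON sphere: z² = 96.65² − (x − 135.2)² − (y − 16.9)² with x = 57.901, y = -0.008, so z ≈ 55.500 ≈ 55.5 km.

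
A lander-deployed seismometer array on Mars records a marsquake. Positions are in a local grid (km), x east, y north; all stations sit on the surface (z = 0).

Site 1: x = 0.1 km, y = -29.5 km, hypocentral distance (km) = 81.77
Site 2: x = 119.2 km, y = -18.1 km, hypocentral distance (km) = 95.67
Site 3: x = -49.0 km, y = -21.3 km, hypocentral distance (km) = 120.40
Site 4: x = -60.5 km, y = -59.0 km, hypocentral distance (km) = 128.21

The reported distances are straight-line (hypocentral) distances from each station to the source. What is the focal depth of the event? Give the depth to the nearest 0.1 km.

Each station gives a sphere (x−x_i)² + (y−y_i)² + z² = d_i² (stations at z=0).
Subtracting the Site 1 sphere from Site 2 and Site 3: z² cancels, leaving linear equations in x and y:
238.2 x + 22.8 y = 11199.57
-98.2 x + 16.4 y = -5825.40
Solving: x ≈ 51.500, y ≈ -46.833 km (keep extra digits for the depth step; rounded: 51.5, -46.8).
Then from the Site 1 sphere: z² = 81.77² − (x − 0.1)² − (y + 29.5)² with x = 51.500, y = -46.833, so z ≈ 61.188 ≈ 61.2 km.
Check against Site 4 (with the unrounded solution): distance 128.20 ≈ 128.21 km. ✓

z ≈ 61.2 km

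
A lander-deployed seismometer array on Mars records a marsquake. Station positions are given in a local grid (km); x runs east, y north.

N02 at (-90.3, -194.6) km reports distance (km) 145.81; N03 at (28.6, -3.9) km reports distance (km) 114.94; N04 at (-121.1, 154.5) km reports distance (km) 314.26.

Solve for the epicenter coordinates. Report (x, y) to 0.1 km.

Circle about each station: (x + 90.3)² + (y + 194.6)² = 145.81²; (x − 28.6)² + (y + 3.9)² = 114.94²; (x + 121.1)² + (y − 154.5)² = 314.26².
Subtracting the N02 equation from the N03 and N04 equations removes the quadratic terms:
237.8 x + 381.4 y = -37140.73
-61.6 x + 698.2 y = -84986.58
Solving the 2×2 system: x ≈ 34.2, y ≈ -118.7 km.

34.2 km east, -118.7 km north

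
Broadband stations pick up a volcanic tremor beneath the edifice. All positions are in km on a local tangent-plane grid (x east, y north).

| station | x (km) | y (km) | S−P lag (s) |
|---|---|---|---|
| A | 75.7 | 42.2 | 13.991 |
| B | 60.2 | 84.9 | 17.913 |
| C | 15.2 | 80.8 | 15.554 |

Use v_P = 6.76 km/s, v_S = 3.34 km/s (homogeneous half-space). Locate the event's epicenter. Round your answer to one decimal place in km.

Distance from S−P lag: d = Δt · v_P v_S / (v_P − v_S) = Δt · (6.76·3.34)/(6.76−3.34) ≈ 6.6019·Δt.
So d_A = 92.37, d_B = 118.26, d_C = 102.69 km.
Circle about each station: (x − 75.7)² + (y − 42.2)² = 92.37²; (x − 60.2)² + (y − 84.9)² = 118.26²; (x − 15.2)² + (y − 80.8)² = 102.69².
Subtracting pairs of circle equations eliminates x²+y² and gives linear equations (the radical axes):
-31.0 x + 85.4 y = -2132.49
-121.0 x + 77.2 y = -2764.67
Solving the 2×2 system: x ≈ 9.0, y ≈ -21.7 km.

x ≈ 9.0 km, y ≈ -21.7 km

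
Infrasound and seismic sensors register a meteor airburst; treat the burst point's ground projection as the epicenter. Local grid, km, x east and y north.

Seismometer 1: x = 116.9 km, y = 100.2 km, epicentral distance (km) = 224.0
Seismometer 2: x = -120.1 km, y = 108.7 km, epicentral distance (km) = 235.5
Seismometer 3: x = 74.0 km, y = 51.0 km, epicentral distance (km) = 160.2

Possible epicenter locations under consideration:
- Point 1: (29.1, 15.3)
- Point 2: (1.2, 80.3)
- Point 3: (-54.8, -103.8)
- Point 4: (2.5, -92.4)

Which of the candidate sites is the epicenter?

Point 4

For each candidate, compare |candidate − station| to the reported distance:
Point 1: residuals Seismometer 1 101.9, Seismometer 2 59.5, Seismometer 3 102.8 → max 102.8 km
Point 2: residuals Seismometer 1 106.6, Seismometer 2 110.9, Seismometer 3 81.7 → max 110.9 km
Point 3: residuals Seismometer 1 42.6, Seismometer 2 13.2, Seismometer 3 41.2 → max 42.6 km
Point 4: residuals Seismometer 1 0.0, Seismometer 2 0.0, Seismometer 3 0.0 → max 0.0 km
Only Point 4 has all residuals ≈ 0.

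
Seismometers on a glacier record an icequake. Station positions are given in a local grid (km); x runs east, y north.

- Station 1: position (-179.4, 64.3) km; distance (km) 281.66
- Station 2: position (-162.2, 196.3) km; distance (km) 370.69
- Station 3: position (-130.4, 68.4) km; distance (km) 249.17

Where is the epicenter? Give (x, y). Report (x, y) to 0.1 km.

(36.4, -116.7)

Circle about each station: (x + 179.4)² + (y − 64.3)² = 281.66²; (x + 162.2)² + (y − 196.3)² = 370.69²; (x + 130.4)² + (y − 68.4)² = 249.17².
Subtracting the Station 1 equation from the Station 2 and Station 3 equations removes the quadratic terms:
34.4 x + 264.0 y = -29555.04
98.0 x + 8.2 y = 2610.54
Solving the 2×2 system: x ≈ 36.4, y ≈ -116.7 km.
Check against Station 1 (with the unrounded x, y): √((x + 179.4)²+(y − 64.3)²) = 281.66 ≈ 281.66 km. ✓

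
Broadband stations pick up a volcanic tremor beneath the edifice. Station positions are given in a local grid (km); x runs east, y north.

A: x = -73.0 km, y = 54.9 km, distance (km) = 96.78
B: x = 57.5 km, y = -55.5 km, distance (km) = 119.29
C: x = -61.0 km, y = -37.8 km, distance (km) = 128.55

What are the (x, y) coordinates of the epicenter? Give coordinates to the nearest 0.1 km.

Circle about each station: (x + 73.0)² + (y − 54.9)² = 96.78²; (x − 57.5)² + (y + 55.5)² = 119.29²; (x + 61.0)² + (y + 37.8)² = 128.55².
Subtracting pairs of circle equations eliminates x²+y² and gives linear equations (the radical axes):
261.0 x − 220.8 y = -6820.25
24.0 x − 185.4 y = -10351.90
Solving the 2×2 system: x ≈ 23.7, y ≈ 58.9 km.

23.7 km east, 58.9 km north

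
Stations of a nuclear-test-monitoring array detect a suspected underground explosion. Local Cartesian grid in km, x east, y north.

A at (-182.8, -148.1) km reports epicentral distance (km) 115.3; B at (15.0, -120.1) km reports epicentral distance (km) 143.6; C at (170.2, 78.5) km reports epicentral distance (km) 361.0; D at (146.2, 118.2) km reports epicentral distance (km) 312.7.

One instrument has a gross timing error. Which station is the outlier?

Solve using three stations at a time. Using A, B, D (subtract circle equations pairwise → linear system) gives (x, y) ≈ (-113.5, -56.0).
Distances from that point to each station vs reported:
  A: calculated 115.3 vs reported 115.3 → residual 0.0 km
  B: calculated 143.6 vs reported 143.6 → residual 0.0 km
  C: calculated 313.9 vs reported 361.0 → residual 47.1 km
  D: calculated 312.7 vs reported 312.7 → residual 0.0 km
A, B, D are mutually consistent (residuals ≈ 0); C is off by 47.1 km.

C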